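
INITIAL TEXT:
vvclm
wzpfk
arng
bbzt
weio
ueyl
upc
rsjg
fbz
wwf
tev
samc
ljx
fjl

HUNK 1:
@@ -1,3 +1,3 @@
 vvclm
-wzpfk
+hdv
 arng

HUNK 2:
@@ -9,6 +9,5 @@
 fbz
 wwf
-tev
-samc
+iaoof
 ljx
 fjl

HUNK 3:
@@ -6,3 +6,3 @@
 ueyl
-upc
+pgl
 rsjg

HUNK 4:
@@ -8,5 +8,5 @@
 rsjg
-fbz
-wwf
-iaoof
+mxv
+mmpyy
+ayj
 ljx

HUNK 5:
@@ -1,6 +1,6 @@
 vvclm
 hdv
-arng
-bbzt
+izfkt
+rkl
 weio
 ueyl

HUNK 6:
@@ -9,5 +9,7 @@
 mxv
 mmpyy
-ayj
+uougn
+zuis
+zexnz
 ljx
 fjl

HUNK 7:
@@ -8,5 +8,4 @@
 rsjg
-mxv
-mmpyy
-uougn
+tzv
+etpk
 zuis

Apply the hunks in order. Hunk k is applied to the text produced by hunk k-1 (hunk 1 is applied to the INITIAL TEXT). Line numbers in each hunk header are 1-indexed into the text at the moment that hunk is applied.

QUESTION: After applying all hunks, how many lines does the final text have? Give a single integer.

Answer: 14

Derivation:
Hunk 1: at line 1 remove [wzpfk] add [hdv] -> 14 lines: vvclm hdv arng bbzt weio ueyl upc rsjg fbz wwf tev samc ljx fjl
Hunk 2: at line 9 remove [tev,samc] add [iaoof] -> 13 lines: vvclm hdv arng bbzt weio ueyl upc rsjg fbz wwf iaoof ljx fjl
Hunk 3: at line 6 remove [upc] add [pgl] -> 13 lines: vvclm hdv arng bbzt weio ueyl pgl rsjg fbz wwf iaoof ljx fjl
Hunk 4: at line 8 remove [fbz,wwf,iaoof] add [mxv,mmpyy,ayj] -> 13 lines: vvclm hdv arng bbzt weio ueyl pgl rsjg mxv mmpyy ayj ljx fjl
Hunk 5: at line 1 remove [arng,bbzt] add [izfkt,rkl] -> 13 lines: vvclm hdv izfkt rkl weio ueyl pgl rsjg mxv mmpyy ayj ljx fjl
Hunk 6: at line 9 remove [ayj] add [uougn,zuis,zexnz] -> 15 lines: vvclm hdv izfkt rkl weio ueyl pgl rsjg mxv mmpyy uougn zuis zexnz ljx fjl
Hunk 7: at line 8 remove [mxv,mmpyy,uougn] add [tzv,etpk] -> 14 lines: vvclm hdv izfkt rkl weio ueyl pgl rsjg tzv etpk zuis zexnz ljx fjl
Final line count: 14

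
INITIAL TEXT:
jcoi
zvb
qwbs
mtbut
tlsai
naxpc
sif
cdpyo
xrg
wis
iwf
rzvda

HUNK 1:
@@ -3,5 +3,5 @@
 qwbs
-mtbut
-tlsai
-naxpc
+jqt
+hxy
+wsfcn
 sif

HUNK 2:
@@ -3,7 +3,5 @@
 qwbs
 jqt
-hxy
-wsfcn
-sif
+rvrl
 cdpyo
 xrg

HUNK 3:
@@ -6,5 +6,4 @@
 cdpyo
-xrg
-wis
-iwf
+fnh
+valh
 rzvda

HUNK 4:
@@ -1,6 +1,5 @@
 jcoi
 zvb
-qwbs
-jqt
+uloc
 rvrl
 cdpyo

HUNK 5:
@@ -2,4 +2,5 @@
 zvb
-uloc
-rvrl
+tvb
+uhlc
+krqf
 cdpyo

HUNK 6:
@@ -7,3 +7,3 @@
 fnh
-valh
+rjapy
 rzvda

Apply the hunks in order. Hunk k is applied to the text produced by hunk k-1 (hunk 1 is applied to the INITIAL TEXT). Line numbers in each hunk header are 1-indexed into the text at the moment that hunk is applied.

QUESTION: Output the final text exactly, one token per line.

Answer: jcoi
zvb
tvb
uhlc
krqf
cdpyo
fnh
rjapy
rzvda

Derivation:
Hunk 1: at line 3 remove [mtbut,tlsai,naxpc] add [jqt,hxy,wsfcn] -> 12 lines: jcoi zvb qwbs jqt hxy wsfcn sif cdpyo xrg wis iwf rzvda
Hunk 2: at line 3 remove [hxy,wsfcn,sif] add [rvrl] -> 10 lines: jcoi zvb qwbs jqt rvrl cdpyo xrg wis iwf rzvda
Hunk 3: at line 6 remove [xrg,wis,iwf] add [fnh,valh] -> 9 lines: jcoi zvb qwbs jqt rvrl cdpyo fnh valh rzvda
Hunk 4: at line 1 remove [qwbs,jqt] add [uloc] -> 8 lines: jcoi zvb uloc rvrl cdpyo fnh valh rzvda
Hunk 5: at line 2 remove [uloc,rvrl] add [tvb,uhlc,krqf] -> 9 lines: jcoi zvb tvb uhlc krqf cdpyo fnh valh rzvda
Hunk 6: at line 7 remove [valh] add [rjapy] -> 9 lines: jcoi zvb tvb uhlc krqf cdpyo fnh rjapy rzvda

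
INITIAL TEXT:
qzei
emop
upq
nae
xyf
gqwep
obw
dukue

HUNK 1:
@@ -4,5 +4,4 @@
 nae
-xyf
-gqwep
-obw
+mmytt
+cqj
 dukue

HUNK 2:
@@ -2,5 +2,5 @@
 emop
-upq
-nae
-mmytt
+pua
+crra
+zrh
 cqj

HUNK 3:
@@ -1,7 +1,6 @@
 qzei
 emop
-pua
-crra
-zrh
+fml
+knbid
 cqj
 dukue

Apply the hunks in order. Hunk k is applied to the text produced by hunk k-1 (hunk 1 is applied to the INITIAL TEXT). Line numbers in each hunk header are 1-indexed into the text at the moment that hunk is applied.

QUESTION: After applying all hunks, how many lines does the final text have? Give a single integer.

Hunk 1: at line 4 remove [xyf,gqwep,obw] add [mmytt,cqj] -> 7 lines: qzei emop upq nae mmytt cqj dukue
Hunk 2: at line 2 remove [upq,nae,mmytt] add [pua,crra,zrh] -> 7 lines: qzei emop pua crra zrh cqj dukue
Hunk 3: at line 1 remove [pua,crra,zrh] add [fml,knbid] -> 6 lines: qzei emop fml knbid cqj dukue
Final line count: 6

Answer: 6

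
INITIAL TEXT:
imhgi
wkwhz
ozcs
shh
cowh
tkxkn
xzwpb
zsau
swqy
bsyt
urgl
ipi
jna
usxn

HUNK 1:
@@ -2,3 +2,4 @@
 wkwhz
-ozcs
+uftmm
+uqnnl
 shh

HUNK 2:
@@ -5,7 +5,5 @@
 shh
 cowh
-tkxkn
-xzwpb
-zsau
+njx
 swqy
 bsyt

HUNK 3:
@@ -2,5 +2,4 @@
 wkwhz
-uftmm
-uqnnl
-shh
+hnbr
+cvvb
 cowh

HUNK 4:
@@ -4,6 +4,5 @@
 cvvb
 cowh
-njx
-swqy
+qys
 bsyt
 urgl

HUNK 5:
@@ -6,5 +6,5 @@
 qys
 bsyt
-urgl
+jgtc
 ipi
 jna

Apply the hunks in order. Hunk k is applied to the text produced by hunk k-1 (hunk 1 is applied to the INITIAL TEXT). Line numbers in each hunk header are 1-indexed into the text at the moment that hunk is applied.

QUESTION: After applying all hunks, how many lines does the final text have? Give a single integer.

Hunk 1: at line 2 remove [ozcs] add [uftmm,uqnnl] -> 15 lines: imhgi wkwhz uftmm uqnnl shh cowh tkxkn xzwpb zsau swqy bsyt urgl ipi jna usxn
Hunk 2: at line 5 remove [tkxkn,xzwpb,zsau] add [njx] -> 13 lines: imhgi wkwhz uftmm uqnnl shh cowh njx swqy bsyt urgl ipi jna usxn
Hunk 3: at line 2 remove [uftmm,uqnnl,shh] add [hnbr,cvvb] -> 12 lines: imhgi wkwhz hnbr cvvb cowh njx swqy bsyt urgl ipi jna usxn
Hunk 4: at line 4 remove [njx,swqy] add [qys] -> 11 lines: imhgi wkwhz hnbr cvvb cowh qys bsyt urgl ipi jna usxn
Hunk 5: at line 6 remove [urgl] add [jgtc] -> 11 lines: imhgi wkwhz hnbr cvvb cowh qys bsyt jgtc ipi jna usxn
Final line count: 11

Answer: 11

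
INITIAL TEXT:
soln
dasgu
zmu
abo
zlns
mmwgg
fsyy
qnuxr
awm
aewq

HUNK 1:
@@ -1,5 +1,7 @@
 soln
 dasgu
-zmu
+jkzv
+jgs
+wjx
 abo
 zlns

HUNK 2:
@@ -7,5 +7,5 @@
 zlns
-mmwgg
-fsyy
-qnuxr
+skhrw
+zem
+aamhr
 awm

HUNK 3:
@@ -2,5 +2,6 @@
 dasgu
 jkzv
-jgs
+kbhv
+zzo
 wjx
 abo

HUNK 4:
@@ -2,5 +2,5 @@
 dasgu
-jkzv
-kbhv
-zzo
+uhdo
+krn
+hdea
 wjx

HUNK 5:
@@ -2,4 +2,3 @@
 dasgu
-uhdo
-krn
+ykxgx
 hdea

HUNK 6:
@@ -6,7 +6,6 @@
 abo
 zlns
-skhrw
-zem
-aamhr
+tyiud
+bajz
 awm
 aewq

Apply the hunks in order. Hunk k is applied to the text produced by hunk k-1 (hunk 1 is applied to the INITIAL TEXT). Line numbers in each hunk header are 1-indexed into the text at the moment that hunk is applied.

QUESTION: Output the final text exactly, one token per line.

Answer: soln
dasgu
ykxgx
hdea
wjx
abo
zlns
tyiud
bajz
awm
aewq

Derivation:
Hunk 1: at line 1 remove [zmu] add [jkzv,jgs,wjx] -> 12 lines: soln dasgu jkzv jgs wjx abo zlns mmwgg fsyy qnuxr awm aewq
Hunk 2: at line 7 remove [mmwgg,fsyy,qnuxr] add [skhrw,zem,aamhr] -> 12 lines: soln dasgu jkzv jgs wjx abo zlns skhrw zem aamhr awm aewq
Hunk 3: at line 2 remove [jgs] add [kbhv,zzo] -> 13 lines: soln dasgu jkzv kbhv zzo wjx abo zlns skhrw zem aamhr awm aewq
Hunk 4: at line 2 remove [jkzv,kbhv,zzo] add [uhdo,krn,hdea] -> 13 lines: soln dasgu uhdo krn hdea wjx abo zlns skhrw zem aamhr awm aewq
Hunk 5: at line 2 remove [uhdo,krn] add [ykxgx] -> 12 lines: soln dasgu ykxgx hdea wjx abo zlns skhrw zem aamhr awm aewq
Hunk 6: at line 6 remove [skhrw,zem,aamhr] add [tyiud,bajz] -> 11 lines: soln dasgu ykxgx hdea wjx abo zlns tyiud bajz awm aewq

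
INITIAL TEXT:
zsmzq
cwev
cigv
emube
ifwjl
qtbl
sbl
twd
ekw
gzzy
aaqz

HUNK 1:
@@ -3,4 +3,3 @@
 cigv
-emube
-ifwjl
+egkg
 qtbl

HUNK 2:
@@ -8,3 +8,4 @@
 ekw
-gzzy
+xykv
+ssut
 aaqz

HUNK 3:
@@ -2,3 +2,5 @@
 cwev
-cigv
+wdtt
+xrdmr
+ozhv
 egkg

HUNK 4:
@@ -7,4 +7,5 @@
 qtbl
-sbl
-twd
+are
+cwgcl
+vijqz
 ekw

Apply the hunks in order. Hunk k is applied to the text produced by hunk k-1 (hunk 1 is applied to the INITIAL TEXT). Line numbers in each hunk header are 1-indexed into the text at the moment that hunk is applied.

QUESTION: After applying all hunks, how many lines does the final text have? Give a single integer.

Answer: 14

Derivation:
Hunk 1: at line 3 remove [emube,ifwjl] add [egkg] -> 10 lines: zsmzq cwev cigv egkg qtbl sbl twd ekw gzzy aaqz
Hunk 2: at line 8 remove [gzzy] add [xykv,ssut] -> 11 lines: zsmzq cwev cigv egkg qtbl sbl twd ekw xykv ssut aaqz
Hunk 3: at line 2 remove [cigv] add [wdtt,xrdmr,ozhv] -> 13 lines: zsmzq cwev wdtt xrdmr ozhv egkg qtbl sbl twd ekw xykv ssut aaqz
Hunk 4: at line 7 remove [sbl,twd] add [are,cwgcl,vijqz] -> 14 lines: zsmzq cwev wdtt xrdmr ozhv egkg qtbl are cwgcl vijqz ekw xykv ssut aaqz
Final line count: 14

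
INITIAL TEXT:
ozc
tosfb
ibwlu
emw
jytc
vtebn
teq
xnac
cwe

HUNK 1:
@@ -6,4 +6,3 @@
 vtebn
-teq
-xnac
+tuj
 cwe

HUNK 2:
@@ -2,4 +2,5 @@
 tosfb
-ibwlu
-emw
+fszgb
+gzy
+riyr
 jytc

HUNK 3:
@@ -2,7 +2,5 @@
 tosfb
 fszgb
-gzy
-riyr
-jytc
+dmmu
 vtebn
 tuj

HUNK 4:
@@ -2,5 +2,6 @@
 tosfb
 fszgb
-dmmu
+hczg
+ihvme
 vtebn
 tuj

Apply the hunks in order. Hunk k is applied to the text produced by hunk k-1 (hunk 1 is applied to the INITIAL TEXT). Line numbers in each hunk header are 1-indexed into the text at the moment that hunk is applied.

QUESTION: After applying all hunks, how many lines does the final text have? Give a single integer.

Answer: 8

Derivation:
Hunk 1: at line 6 remove [teq,xnac] add [tuj] -> 8 lines: ozc tosfb ibwlu emw jytc vtebn tuj cwe
Hunk 2: at line 2 remove [ibwlu,emw] add [fszgb,gzy,riyr] -> 9 lines: ozc tosfb fszgb gzy riyr jytc vtebn tuj cwe
Hunk 3: at line 2 remove [gzy,riyr,jytc] add [dmmu] -> 7 lines: ozc tosfb fszgb dmmu vtebn tuj cwe
Hunk 4: at line 2 remove [dmmu] add [hczg,ihvme] -> 8 lines: ozc tosfb fszgb hczg ihvme vtebn tuj cwe
Final line count: 8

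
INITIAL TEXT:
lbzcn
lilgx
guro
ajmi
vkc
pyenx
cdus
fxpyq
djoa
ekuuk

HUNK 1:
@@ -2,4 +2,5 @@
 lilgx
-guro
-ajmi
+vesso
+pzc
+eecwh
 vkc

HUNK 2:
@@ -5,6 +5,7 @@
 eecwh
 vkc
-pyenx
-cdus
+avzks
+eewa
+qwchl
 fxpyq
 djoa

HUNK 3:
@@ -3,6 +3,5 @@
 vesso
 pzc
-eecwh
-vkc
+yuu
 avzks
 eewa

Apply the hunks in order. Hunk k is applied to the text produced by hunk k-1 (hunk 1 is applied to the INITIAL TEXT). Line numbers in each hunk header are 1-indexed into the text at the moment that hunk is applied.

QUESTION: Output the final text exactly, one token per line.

Answer: lbzcn
lilgx
vesso
pzc
yuu
avzks
eewa
qwchl
fxpyq
djoa
ekuuk

Derivation:
Hunk 1: at line 2 remove [guro,ajmi] add [vesso,pzc,eecwh] -> 11 lines: lbzcn lilgx vesso pzc eecwh vkc pyenx cdus fxpyq djoa ekuuk
Hunk 2: at line 5 remove [pyenx,cdus] add [avzks,eewa,qwchl] -> 12 lines: lbzcn lilgx vesso pzc eecwh vkc avzks eewa qwchl fxpyq djoa ekuuk
Hunk 3: at line 3 remove [eecwh,vkc] add [yuu] -> 11 lines: lbzcn lilgx vesso pzc yuu avzks eewa qwchl fxpyq djoa ekuuk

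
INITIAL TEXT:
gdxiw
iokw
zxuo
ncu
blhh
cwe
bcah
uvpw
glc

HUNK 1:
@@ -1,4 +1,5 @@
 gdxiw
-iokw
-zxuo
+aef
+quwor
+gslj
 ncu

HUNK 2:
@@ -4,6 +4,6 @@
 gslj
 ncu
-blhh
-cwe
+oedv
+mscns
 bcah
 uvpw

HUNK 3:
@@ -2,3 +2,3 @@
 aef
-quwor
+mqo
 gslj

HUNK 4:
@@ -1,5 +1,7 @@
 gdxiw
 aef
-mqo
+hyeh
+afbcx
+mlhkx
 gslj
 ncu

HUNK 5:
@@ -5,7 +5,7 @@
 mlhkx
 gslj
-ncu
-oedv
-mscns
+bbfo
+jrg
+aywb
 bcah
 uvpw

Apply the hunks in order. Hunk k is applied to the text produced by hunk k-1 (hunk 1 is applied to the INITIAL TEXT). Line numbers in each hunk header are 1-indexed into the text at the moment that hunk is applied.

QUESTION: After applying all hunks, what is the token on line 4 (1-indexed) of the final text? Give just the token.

Hunk 1: at line 1 remove [iokw,zxuo] add [aef,quwor,gslj] -> 10 lines: gdxiw aef quwor gslj ncu blhh cwe bcah uvpw glc
Hunk 2: at line 4 remove [blhh,cwe] add [oedv,mscns] -> 10 lines: gdxiw aef quwor gslj ncu oedv mscns bcah uvpw glc
Hunk 3: at line 2 remove [quwor] add [mqo] -> 10 lines: gdxiw aef mqo gslj ncu oedv mscns bcah uvpw glc
Hunk 4: at line 1 remove [mqo] add [hyeh,afbcx,mlhkx] -> 12 lines: gdxiw aef hyeh afbcx mlhkx gslj ncu oedv mscns bcah uvpw glc
Hunk 5: at line 5 remove [ncu,oedv,mscns] add [bbfo,jrg,aywb] -> 12 lines: gdxiw aef hyeh afbcx mlhkx gslj bbfo jrg aywb bcah uvpw glc
Final line 4: afbcx

Answer: afbcx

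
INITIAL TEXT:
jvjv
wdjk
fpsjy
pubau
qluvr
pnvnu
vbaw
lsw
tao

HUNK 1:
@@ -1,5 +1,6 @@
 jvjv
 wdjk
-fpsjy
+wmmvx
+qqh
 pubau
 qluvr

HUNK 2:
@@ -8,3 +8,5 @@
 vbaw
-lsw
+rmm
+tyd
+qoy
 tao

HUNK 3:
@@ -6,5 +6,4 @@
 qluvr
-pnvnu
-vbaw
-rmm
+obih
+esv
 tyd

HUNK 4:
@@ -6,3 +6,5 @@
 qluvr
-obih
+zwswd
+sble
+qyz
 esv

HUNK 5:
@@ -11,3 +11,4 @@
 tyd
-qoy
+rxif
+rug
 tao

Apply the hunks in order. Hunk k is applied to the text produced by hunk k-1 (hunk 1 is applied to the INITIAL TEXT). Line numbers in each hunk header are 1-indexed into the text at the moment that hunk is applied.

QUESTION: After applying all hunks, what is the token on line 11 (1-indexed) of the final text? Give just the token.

Answer: tyd

Derivation:
Hunk 1: at line 1 remove [fpsjy] add [wmmvx,qqh] -> 10 lines: jvjv wdjk wmmvx qqh pubau qluvr pnvnu vbaw lsw tao
Hunk 2: at line 8 remove [lsw] add [rmm,tyd,qoy] -> 12 lines: jvjv wdjk wmmvx qqh pubau qluvr pnvnu vbaw rmm tyd qoy tao
Hunk 3: at line 6 remove [pnvnu,vbaw,rmm] add [obih,esv] -> 11 lines: jvjv wdjk wmmvx qqh pubau qluvr obih esv tyd qoy tao
Hunk 4: at line 6 remove [obih] add [zwswd,sble,qyz] -> 13 lines: jvjv wdjk wmmvx qqh pubau qluvr zwswd sble qyz esv tyd qoy tao
Hunk 5: at line 11 remove [qoy] add [rxif,rug] -> 14 lines: jvjv wdjk wmmvx qqh pubau qluvr zwswd sble qyz esv tyd rxif rug tao
Final line 11: tyd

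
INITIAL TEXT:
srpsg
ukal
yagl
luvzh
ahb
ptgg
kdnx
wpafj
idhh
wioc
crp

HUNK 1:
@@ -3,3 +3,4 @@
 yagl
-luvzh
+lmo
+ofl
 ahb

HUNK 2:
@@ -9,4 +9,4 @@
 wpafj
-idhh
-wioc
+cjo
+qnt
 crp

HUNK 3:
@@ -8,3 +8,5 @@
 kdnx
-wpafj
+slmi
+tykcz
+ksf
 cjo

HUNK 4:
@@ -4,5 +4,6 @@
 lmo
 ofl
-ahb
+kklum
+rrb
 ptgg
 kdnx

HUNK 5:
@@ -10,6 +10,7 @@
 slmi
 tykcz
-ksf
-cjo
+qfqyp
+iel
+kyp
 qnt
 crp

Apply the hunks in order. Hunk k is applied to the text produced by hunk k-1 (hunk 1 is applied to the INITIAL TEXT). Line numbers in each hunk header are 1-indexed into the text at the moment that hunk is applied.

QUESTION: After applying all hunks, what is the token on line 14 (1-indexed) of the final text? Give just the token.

Hunk 1: at line 3 remove [luvzh] add [lmo,ofl] -> 12 lines: srpsg ukal yagl lmo ofl ahb ptgg kdnx wpafj idhh wioc crp
Hunk 2: at line 9 remove [idhh,wioc] add [cjo,qnt] -> 12 lines: srpsg ukal yagl lmo ofl ahb ptgg kdnx wpafj cjo qnt crp
Hunk 3: at line 8 remove [wpafj] add [slmi,tykcz,ksf] -> 14 lines: srpsg ukal yagl lmo ofl ahb ptgg kdnx slmi tykcz ksf cjo qnt crp
Hunk 4: at line 4 remove [ahb] add [kklum,rrb] -> 15 lines: srpsg ukal yagl lmo ofl kklum rrb ptgg kdnx slmi tykcz ksf cjo qnt crp
Hunk 5: at line 10 remove [ksf,cjo] add [qfqyp,iel,kyp] -> 16 lines: srpsg ukal yagl lmo ofl kklum rrb ptgg kdnx slmi tykcz qfqyp iel kyp qnt crp
Final line 14: kyp

Answer: kyp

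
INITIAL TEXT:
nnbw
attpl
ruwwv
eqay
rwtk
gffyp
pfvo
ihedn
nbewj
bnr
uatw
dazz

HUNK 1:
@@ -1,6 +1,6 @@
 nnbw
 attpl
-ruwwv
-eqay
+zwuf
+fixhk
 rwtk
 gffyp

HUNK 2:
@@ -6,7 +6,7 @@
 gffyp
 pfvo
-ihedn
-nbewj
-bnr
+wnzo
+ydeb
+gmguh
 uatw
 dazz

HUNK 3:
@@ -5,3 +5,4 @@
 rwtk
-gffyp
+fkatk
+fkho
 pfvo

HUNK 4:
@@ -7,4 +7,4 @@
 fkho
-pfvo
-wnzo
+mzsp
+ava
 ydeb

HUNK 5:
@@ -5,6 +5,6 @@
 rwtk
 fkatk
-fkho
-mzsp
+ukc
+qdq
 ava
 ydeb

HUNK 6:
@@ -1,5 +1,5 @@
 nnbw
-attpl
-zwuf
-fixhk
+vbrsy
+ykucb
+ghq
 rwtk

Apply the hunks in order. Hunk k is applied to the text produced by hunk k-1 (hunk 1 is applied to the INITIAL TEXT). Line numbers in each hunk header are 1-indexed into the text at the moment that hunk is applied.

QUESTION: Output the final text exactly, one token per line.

Hunk 1: at line 1 remove [ruwwv,eqay] add [zwuf,fixhk] -> 12 lines: nnbw attpl zwuf fixhk rwtk gffyp pfvo ihedn nbewj bnr uatw dazz
Hunk 2: at line 6 remove [ihedn,nbewj,bnr] add [wnzo,ydeb,gmguh] -> 12 lines: nnbw attpl zwuf fixhk rwtk gffyp pfvo wnzo ydeb gmguh uatw dazz
Hunk 3: at line 5 remove [gffyp] add [fkatk,fkho] -> 13 lines: nnbw attpl zwuf fixhk rwtk fkatk fkho pfvo wnzo ydeb gmguh uatw dazz
Hunk 4: at line 7 remove [pfvo,wnzo] add [mzsp,ava] -> 13 lines: nnbw attpl zwuf fixhk rwtk fkatk fkho mzsp ava ydeb gmguh uatw dazz
Hunk 5: at line 5 remove [fkho,mzsp] add [ukc,qdq] -> 13 lines: nnbw attpl zwuf fixhk rwtk fkatk ukc qdq ava ydeb gmguh uatw dazz
Hunk 6: at line 1 remove [attpl,zwuf,fixhk] add [vbrsy,ykucb,ghq] -> 13 lines: nnbw vbrsy ykucb ghq rwtk fkatk ukc qdq ava ydeb gmguh uatw dazz

Answer: nnbw
vbrsy
ykucb
ghq
rwtk
fkatk
ukc
qdq
ava
ydeb
gmguh
uatw
dazz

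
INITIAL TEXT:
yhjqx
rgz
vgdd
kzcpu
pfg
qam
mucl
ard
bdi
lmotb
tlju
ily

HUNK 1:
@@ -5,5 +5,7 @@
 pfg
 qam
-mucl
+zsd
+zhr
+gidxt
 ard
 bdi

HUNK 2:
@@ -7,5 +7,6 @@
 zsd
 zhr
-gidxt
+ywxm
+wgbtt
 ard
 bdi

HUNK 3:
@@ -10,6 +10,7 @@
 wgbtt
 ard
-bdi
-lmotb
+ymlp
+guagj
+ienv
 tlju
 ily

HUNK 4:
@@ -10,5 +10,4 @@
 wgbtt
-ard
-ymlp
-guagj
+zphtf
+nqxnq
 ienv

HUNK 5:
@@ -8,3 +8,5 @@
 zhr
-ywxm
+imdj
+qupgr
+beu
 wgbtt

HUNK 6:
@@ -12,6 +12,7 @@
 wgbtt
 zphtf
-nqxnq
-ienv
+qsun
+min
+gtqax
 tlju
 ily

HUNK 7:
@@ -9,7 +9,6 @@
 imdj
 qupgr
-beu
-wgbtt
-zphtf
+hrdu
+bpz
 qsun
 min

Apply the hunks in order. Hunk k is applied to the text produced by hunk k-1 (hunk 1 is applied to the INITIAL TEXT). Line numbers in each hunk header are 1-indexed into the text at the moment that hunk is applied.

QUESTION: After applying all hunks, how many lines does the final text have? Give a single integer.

Answer: 17

Derivation:
Hunk 1: at line 5 remove [mucl] add [zsd,zhr,gidxt] -> 14 lines: yhjqx rgz vgdd kzcpu pfg qam zsd zhr gidxt ard bdi lmotb tlju ily
Hunk 2: at line 7 remove [gidxt] add [ywxm,wgbtt] -> 15 lines: yhjqx rgz vgdd kzcpu pfg qam zsd zhr ywxm wgbtt ard bdi lmotb tlju ily
Hunk 3: at line 10 remove [bdi,lmotb] add [ymlp,guagj,ienv] -> 16 lines: yhjqx rgz vgdd kzcpu pfg qam zsd zhr ywxm wgbtt ard ymlp guagj ienv tlju ily
Hunk 4: at line 10 remove [ard,ymlp,guagj] add [zphtf,nqxnq] -> 15 lines: yhjqx rgz vgdd kzcpu pfg qam zsd zhr ywxm wgbtt zphtf nqxnq ienv tlju ily
Hunk 5: at line 8 remove [ywxm] add [imdj,qupgr,beu] -> 17 lines: yhjqx rgz vgdd kzcpu pfg qam zsd zhr imdj qupgr beu wgbtt zphtf nqxnq ienv tlju ily
Hunk 6: at line 12 remove [nqxnq,ienv] add [qsun,min,gtqax] -> 18 lines: yhjqx rgz vgdd kzcpu pfg qam zsd zhr imdj qupgr beu wgbtt zphtf qsun min gtqax tlju ily
Hunk 7: at line 9 remove [beu,wgbtt,zphtf] add [hrdu,bpz] -> 17 lines: yhjqx rgz vgdd kzcpu pfg qam zsd zhr imdj qupgr hrdu bpz qsun min gtqax tlju ily
Final line count: 17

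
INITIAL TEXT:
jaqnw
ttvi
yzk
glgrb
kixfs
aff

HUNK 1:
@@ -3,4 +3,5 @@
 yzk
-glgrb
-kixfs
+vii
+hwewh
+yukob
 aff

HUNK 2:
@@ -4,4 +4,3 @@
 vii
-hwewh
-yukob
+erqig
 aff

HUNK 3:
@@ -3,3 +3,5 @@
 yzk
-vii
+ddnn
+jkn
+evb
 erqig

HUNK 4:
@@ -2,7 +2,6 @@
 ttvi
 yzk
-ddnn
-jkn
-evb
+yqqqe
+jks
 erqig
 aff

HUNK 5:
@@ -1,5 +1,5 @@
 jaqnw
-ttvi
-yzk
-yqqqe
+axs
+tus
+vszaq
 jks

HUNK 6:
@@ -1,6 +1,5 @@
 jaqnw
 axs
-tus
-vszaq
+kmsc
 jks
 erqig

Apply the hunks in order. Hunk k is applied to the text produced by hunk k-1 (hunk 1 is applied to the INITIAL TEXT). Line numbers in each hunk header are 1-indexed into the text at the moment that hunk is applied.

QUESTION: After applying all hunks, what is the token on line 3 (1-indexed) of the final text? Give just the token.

Hunk 1: at line 3 remove [glgrb,kixfs] add [vii,hwewh,yukob] -> 7 lines: jaqnw ttvi yzk vii hwewh yukob aff
Hunk 2: at line 4 remove [hwewh,yukob] add [erqig] -> 6 lines: jaqnw ttvi yzk vii erqig aff
Hunk 3: at line 3 remove [vii] add [ddnn,jkn,evb] -> 8 lines: jaqnw ttvi yzk ddnn jkn evb erqig aff
Hunk 4: at line 2 remove [ddnn,jkn,evb] add [yqqqe,jks] -> 7 lines: jaqnw ttvi yzk yqqqe jks erqig aff
Hunk 5: at line 1 remove [ttvi,yzk,yqqqe] add [axs,tus,vszaq] -> 7 lines: jaqnw axs tus vszaq jks erqig aff
Hunk 6: at line 1 remove [tus,vszaq] add [kmsc] -> 6 lines: jaqnw axs kmsc jks erqig aff
Final line 3: kmsc

Answer: kmsc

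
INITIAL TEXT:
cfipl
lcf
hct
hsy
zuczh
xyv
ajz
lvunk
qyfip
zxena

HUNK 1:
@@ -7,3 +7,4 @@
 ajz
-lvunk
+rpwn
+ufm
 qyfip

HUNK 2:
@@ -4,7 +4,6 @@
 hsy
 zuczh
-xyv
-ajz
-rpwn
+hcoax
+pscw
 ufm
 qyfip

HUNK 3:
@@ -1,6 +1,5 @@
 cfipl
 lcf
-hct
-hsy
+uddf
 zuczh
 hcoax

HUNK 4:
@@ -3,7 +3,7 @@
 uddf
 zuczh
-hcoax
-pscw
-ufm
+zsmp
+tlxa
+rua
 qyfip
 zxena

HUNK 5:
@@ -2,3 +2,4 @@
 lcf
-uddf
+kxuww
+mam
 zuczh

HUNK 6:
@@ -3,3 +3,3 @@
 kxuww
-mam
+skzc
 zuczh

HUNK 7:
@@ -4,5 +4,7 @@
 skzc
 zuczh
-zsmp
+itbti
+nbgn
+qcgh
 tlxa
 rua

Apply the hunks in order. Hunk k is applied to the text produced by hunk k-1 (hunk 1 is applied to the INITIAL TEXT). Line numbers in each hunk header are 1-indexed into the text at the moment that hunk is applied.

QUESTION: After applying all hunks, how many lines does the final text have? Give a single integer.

Hunk 1: at line 7 remove [lvunk] add [rpwn,ufm] -> 11 lines: cfipl lcf hct hsy zuczh xyv ajz rpwn ufm qyfip zxena
Hunk 2: at line 4 remove [xyv,ajz,rpwn] add [hcoax,pscw] -> 10 lines: cfipl lcf hct hsy zuczh hcoax pscw ufm qyfip zxena
Hunk 3: at line 1 remove [hct,hsy] add [uddf] -> 9 lines: cfipl lcf uddf zuczh hcoax pscw ufm qyfip zxena
Hunk 4: at line 3 remove [hcoax,pscw,ufm] add [zsmp,tlxa,rua] -> 9 lines: cfipl lcf uddf zuczh zsmp tlxa rua qyfip zxena
Hunk 5: at line 2 remove [uddf] add [kxuww,mam] -> 10 lines: cfipl lcf kxuww mam zuczh zsmp tlxa rua qyfip zxena
Hunk 6: at line 3 remove [mam] add [skzc] -> 10 lines: cfipl lcf kxuww skzc zuczh zsmp tlxa rua qyfip zxena
Hunk 7: at line 4 remove [zsmp] add [itbti,nbgn,qcgh] -> 12 lines: cfipl lcf kxuww skzc zuczh itbti nbgn qcgh tlxa rua qyfip zxena
Final line count: 12

Answer: 12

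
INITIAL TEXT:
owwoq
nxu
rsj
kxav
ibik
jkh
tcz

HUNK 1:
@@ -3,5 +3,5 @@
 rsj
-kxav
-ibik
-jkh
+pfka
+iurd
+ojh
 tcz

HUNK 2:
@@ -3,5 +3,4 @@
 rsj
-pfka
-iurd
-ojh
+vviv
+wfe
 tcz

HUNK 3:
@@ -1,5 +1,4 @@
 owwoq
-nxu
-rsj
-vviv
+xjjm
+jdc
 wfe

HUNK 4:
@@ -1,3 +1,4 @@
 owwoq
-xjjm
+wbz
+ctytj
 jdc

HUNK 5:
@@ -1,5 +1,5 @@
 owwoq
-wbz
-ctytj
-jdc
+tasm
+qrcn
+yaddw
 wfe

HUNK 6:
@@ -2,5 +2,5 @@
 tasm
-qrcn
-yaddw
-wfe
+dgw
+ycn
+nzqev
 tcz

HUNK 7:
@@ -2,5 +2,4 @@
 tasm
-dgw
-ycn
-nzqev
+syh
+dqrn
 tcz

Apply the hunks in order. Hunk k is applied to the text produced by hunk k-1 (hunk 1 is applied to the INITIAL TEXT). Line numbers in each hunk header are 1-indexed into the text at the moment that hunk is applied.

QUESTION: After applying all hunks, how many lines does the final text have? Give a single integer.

Answer: 5

Derivation:
Hunk 1: at line 3 remove [kxav,ibik,jkh] add [pfka,iurd,ojh] -> 7 lines: owwoq nxu rsj pfka iurd ojh tcz
Hunk 2: at line 3 remove [pfka,iurd,ojh] add [vviv,wfe] -> 6 lines: owwoq nxu rsj vviv wfe tcz
Hunk 3: at line 1 remove [nxu,rsj,vviv] add [xjjm,jdc] -> 5 lines: owwoq xjjm jdc wfe tcz
Hunk 4: at line 1 remove [xjjm] add [wbz,ctytj] -> 6 lines: owwoq wbz ctytj jdc wfe tcz
Hunk 5: at line 1 remove [wbz,ctytj,jdc] add [tasm,qrcn,yaddw] -> 6 lines: owwoq tasm qrcn yaddw wfe tcz
Hunk 6: at line 2 remove [qrcn,yaddw,wfe] add [dgw,ycn,nzqev] -> 6 lines: owwoq tasm dgw ycn nzqev tcz
Hunk 7: at line 2 remove [dgw,ycn,nzqev] add [syh,dqrn] -> 5 lines: owwoq tasm syh dqrn tcz
Final line count: 5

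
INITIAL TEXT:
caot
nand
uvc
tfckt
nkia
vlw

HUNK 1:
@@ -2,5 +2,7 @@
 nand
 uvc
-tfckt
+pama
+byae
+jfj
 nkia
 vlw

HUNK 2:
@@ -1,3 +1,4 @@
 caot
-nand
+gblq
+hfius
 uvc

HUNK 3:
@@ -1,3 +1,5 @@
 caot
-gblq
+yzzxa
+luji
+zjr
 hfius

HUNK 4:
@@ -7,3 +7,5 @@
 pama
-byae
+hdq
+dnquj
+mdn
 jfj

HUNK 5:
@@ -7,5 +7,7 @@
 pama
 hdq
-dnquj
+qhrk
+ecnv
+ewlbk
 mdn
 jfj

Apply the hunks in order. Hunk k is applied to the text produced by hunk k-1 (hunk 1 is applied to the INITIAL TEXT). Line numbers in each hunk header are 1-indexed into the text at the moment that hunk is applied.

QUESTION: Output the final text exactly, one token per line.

Hunk 1: at line 2 remove [tfckt] add [pama,byae,jfj] -> 8 lines: caot nand uvc pama byae jfj nkia vlw
Hunk 2: at line 1 remove [nand] add [gblq,hfius] -> 9 lines: caot gblq hfius uvc pama byae jfj nkia vlw
Hunk 3: at line 1 remove [gblq] add [yzzxa,luji,zjr] -> 11 lines: caot yzzxa luji zjr hfius uvc pama byae jfj nkia vlw
Hunk 4: at line 7 remove [byae] add [hdq,dnquj,mdn] -> 13 lines: caot yzzxa luji zjr hfius uvc pama hdq dnquj mdn jfj nkia vlw
Hunk 5: at line 7 remove [dnquj] add [qhrk,ecnv,ewlbk] -> 15 lines: caot yzzxa luji zjr hfius uvc pama hdq qhrk ecnv ewlbk mdn jfj nkia vlw

Answer: caot
yzzxa
luji
zjr
hfius
uvc
pama
hdq
qhrk
ecnv
ewlbk
mdn
jfj
nkia
vlw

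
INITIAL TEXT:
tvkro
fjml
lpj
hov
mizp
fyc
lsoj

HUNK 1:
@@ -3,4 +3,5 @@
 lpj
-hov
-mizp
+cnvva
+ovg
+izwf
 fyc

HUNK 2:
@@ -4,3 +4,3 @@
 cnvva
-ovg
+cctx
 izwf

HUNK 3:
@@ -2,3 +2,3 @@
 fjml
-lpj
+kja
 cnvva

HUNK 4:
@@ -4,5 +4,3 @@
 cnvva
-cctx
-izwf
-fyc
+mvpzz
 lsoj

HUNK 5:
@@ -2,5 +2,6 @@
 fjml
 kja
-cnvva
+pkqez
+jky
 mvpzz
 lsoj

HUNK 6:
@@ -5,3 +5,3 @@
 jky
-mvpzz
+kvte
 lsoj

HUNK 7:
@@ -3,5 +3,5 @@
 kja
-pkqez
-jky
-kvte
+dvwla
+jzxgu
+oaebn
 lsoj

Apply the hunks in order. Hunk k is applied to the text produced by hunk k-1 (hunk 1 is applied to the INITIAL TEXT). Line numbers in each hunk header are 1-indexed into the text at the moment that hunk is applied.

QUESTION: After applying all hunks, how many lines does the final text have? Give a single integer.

Answer: 7

Derivation:
Hunk 1: at line 3 remove [hov,mizp] add [cnvva,ovg,izwf] -> 8 lines: tvkro fjml lpj cnvva ovg izwf fyc lsoj
Hunk 2: at line 4 remove [ovg] add [cctx] -> 8 lines: tvkro fjml lpj cnvva cctx izwf fyc lsoj
Hunk 3: at line 2 remove [lpj] add [kja] -> 8 lines: tvkro fjml kja cnvva cctx izwf fyc lsoj
Hunk 4: at line 4 remove [cctx,izwf,fyc] add [mvpzz] -> 6 lines: tvkro fjml kja cnvva mvpzz lsoj
Hunk 5: at line 2 remove [cnvva] add [pkqez,jky] -> 7 lines: tvkro fjml kja pkqez jky mvpzz lsoj
Hunk 6: at line 5 remove [mvpzz] add [kvte] -> 7 lines: tvkro fjml kja pkqez jky kvte lsoj
Hunk 7: at line 3 remove [pkqez,jky,kvte] add [dvwla,jzxgu,oaebn] -> 7 lines: tvkro fjml kja dvwla jzxgu oaebn lsoj
Final line count: 7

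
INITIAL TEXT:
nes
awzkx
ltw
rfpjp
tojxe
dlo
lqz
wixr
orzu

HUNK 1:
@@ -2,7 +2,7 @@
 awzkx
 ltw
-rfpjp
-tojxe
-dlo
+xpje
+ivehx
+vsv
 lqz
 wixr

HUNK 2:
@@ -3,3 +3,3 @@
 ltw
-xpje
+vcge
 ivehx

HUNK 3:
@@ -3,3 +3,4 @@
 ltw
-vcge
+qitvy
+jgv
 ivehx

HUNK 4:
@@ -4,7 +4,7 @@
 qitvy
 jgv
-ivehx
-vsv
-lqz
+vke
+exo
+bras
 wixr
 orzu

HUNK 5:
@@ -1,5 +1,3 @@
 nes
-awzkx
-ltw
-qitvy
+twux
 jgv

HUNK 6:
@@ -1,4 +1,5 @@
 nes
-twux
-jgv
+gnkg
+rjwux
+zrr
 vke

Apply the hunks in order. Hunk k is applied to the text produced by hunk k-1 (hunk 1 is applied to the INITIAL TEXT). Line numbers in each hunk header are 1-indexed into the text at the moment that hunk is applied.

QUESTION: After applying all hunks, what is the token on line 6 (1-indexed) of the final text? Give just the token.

Answer: exo

Derivation:
Hunk 1: at line 2 remove [rfpjp,tojxe,dlo] add [xpje,ivehx,vsv] -> 9 lines: nes awzkx ltw xpje ivehx vsv lqz wixr orzu
Hunk 2: at line 3 remove [xpje] add [vcge] -> 9 lines: nes awzkx ltw vcge ivehx vsv lqz wixr orzu
Hunk 3: at line 3 remove [vcge] add [qitvy,jgv] -> 10 lines: nes awzkx ltw qitvy jgv ivehx vsv lqz wixr orzu
Hunk 4: at line 4 remove [ivehx,vsv,lqz] add [vke,exo,bras] -> 10 lines: nes awzkx ltw qitvy jgv vke exo bras wixr orzu
Hunk 5: at line 1 remove [awzkx,ltw,qitvy] add [twux] -> 8 lines: nes twux jgv vke exo bras wixr orzu
Hunk 6: at line 1 remove [twux,jgv] add [gnkg,rjwux,zrr] -> 9 lines: nes gnkg rjwux zrr vke exo bras wixr orzu
Final line 6: exo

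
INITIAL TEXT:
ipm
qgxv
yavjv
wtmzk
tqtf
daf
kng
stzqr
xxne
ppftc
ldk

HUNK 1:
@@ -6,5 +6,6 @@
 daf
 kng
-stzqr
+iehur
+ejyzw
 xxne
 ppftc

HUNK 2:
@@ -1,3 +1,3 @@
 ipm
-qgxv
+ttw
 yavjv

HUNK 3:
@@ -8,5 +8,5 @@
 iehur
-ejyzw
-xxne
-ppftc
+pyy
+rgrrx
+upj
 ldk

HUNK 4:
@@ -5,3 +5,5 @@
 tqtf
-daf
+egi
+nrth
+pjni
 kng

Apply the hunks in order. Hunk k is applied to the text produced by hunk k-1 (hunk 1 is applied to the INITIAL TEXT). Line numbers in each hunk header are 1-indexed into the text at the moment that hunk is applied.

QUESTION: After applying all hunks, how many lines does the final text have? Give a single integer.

Hunk 1: at line 6 remove [stzqr] add [iehur,ejyzw] -> 12 lines: ipm qgxv yavjv wtmzk tqtf daf kng iehur ejyzw xxne ppftc ldk
Hunk 2: at line 1 remove [qgxv] add [ttw] -> 12 lines: ipm ttw yavjv wtmzk tqtf daf kng iehur ejyzw xxne ppftc ldk
Hunk 3: at line 8 remove [ejyzw,xxne,ppftc] add [pyy,rgrrx,upj] -> 12 lines: ipm ttw yavjv wtmzk tqtf daf kng iehur pyy rgrrx upj ldk
Hunk 4: at line 5 remove [daf] add [egi,nrth,pjni] -> 14 lines: ipm ttw yavjv wtmzk tqtf egi nrth pjni kng iehur pyy rgrrx upj ldk
Final line count: 14

Answer: 14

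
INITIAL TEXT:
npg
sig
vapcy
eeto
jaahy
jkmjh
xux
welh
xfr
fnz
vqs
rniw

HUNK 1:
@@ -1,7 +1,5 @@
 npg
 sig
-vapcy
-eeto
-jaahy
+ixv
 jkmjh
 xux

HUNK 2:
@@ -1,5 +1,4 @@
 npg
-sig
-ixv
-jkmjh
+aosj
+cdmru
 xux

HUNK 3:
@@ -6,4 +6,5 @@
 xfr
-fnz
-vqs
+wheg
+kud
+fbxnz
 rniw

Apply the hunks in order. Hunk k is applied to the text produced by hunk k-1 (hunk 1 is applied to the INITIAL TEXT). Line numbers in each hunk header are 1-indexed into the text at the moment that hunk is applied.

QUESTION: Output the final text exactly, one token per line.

Answer: npg
aosj
cdmru
xux
welh
xfr
wheg
kud
fbxnz
rniw

Derivation:
Hunk 1: at line 1 remove [vapcy,eeto,jaahy] add [ixv] -> 10 lines: npg sig ixv jkmjh xux welh xfr fnz vqs rniw
Hunk 2: at line 1 remove [sig,ixv,jkmjh] add [aosj,cdmru] -> 9 lines: npg aosj cdmru xux welh xfr fnz vqs rniw
Hunk 3: at line 6 remove [fnz,vqs] add [wheg,kud,fbxnz] -> 10 lines: npg aosj cdmru xux welh xfr wheg kud fbxnz rniw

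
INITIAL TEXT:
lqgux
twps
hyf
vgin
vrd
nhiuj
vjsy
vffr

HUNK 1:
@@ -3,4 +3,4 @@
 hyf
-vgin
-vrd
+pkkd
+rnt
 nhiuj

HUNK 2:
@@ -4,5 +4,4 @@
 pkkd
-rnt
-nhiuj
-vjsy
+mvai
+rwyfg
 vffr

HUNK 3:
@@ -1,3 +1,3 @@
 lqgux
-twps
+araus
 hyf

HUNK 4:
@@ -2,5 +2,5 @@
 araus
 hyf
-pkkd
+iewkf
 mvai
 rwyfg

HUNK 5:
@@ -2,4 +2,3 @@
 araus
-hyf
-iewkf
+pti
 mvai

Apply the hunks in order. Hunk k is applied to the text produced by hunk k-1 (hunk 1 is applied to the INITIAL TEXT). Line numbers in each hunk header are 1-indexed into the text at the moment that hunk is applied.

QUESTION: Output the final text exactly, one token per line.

Hunk 1: at line 3 remove [vgin,vrd] add [pkkd,rnt] -> 8 lines: lqgux twps hyf pkkd rnt nhiuj vjsy vffr
Hunk 2: at line 4 remove [rnt,nhiuj,vjsy] add [mvai,rwyfg] -> 7 lines: lqgux twps hyf pkkd mvai rwyfg vffr
Hunk 3: at line 1 remove [twps] add [araus] -> 7 lines: lqgux araus hyf pkkd mvai rwyfg vffr
Hunk 4: at line 2 remove [pkkd] add [iewkf] -> 7 lines: lqgux araus hyf iewkf mvai rwyfg vffr
Hunk 5: at line 2 remove [hyf,iewkf] add [pti] -> 6 lines: lqgux araus pti mvai rwyfg vffr

Answer: lqgux
araus
pti
mvai
rwyfg
vffr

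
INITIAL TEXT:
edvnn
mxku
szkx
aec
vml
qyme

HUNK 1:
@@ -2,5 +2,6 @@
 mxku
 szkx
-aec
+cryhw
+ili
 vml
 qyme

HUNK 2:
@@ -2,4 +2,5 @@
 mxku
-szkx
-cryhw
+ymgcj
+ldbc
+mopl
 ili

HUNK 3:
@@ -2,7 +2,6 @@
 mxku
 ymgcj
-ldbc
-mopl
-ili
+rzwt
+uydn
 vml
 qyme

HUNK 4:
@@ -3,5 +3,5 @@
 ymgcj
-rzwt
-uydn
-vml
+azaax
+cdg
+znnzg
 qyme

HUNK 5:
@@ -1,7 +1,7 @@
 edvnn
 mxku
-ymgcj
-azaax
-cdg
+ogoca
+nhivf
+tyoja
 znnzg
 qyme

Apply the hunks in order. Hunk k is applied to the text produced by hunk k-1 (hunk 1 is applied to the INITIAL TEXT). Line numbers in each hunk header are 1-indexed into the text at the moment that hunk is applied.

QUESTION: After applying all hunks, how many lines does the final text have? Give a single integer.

Answer: 7

Derivation:
Hunk 1: at line 2 remove [aec] add [cryhw,ili] -> 7 lines: edvnn mxku szkx cryhw ili vml qyme
Hunk 2: at line 2 remove [szkx,cryhw] add [ymgcj,ldbc,mopl] -> 8 lines: edvnn mxku ymgcj ldbc mopl ili vml qyme
Hunk 3: at line 2 remove [ldbc,mopl,ili] add [rzwt,uydn] -> 7 lines: edvnn mxku ymgcj rzwt uydn vml qyme
Hunk 4: at line 3 remove [rzwt,uydn,vml] add [azaax,cdg,znnzg] -> 7 lines: edvnn mxku ymgcj azaax cdg znnzg qyme
Hunk 5: at line 1 remove [ymgcj,azaax,cdg] add [ogoca,nhivf,tyoja] -> 7 lines: edvnn mxku ogoca nhivf tyoja znnzg qyme
Final line count: 7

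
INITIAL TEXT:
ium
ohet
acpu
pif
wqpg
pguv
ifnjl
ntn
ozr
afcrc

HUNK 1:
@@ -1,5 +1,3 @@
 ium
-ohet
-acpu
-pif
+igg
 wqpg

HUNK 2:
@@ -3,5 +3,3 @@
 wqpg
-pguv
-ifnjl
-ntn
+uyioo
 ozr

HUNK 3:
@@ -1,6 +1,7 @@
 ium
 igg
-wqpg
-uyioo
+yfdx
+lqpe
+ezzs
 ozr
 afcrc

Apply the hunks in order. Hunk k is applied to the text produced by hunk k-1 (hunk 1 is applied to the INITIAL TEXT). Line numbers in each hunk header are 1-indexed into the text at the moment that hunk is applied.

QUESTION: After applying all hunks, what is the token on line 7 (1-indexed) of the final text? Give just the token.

Answer: afcrc

Derivation:
Hunk 1: at line 1 remove [ohet,acpu,pif] add [igg] -> 8 lines: ium igg wqpg pguv ifnjl ntn ozr afcrc
Hunk 2: at line 3 remove [pguv,ifnjl,ntn] add [uyioo] -> 6 lines: ium igg wqpg uyioo ozr afcrc
Hunk 3: at line 1 remove [wqpg,uyioo] add [yfdx,lqpe,ezzs] -> 7 lines: ium igg yfdx lqpe ezzs ozr afcrc
Final line 7: afcrc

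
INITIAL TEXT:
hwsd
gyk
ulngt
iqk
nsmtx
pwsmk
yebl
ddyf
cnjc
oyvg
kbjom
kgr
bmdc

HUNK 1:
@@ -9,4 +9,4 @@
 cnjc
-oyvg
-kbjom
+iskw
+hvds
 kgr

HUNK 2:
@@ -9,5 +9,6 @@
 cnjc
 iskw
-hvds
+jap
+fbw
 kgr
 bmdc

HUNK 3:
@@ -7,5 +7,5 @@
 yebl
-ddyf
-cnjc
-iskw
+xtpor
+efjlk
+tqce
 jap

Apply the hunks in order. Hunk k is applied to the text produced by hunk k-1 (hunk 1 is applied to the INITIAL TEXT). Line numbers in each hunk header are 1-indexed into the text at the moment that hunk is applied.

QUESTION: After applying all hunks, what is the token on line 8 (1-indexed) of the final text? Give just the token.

Answer: xtpor

Derivation:
Hunk 1: at line 9 remove [oyvg,kbjom] add [iskw,hvds] -> 13 lines: hwsd gyk ulngt iqk nsmtx pwsmk yebl ddyf cnjc iskw hvds kgr bmdc
Hunk 2: at line 9 remove [hvds] add [jap,fbw] -> 14 lines: hwsd gyk ulngt iqk nsmtx pwsmk yebl ddyf cnjc iskw jap fbw kgr bmdc
Hunk 3: at line 7 remove [ddyf,cnjc,iskw] add [xtpor,efjlk,tqce] -> 14 lines: hwsd gyk ulngt iqk nsmtx pwsmk yebl xtpor efjlk tqce jap fbw kgr bmdc
Final line 8: xtpor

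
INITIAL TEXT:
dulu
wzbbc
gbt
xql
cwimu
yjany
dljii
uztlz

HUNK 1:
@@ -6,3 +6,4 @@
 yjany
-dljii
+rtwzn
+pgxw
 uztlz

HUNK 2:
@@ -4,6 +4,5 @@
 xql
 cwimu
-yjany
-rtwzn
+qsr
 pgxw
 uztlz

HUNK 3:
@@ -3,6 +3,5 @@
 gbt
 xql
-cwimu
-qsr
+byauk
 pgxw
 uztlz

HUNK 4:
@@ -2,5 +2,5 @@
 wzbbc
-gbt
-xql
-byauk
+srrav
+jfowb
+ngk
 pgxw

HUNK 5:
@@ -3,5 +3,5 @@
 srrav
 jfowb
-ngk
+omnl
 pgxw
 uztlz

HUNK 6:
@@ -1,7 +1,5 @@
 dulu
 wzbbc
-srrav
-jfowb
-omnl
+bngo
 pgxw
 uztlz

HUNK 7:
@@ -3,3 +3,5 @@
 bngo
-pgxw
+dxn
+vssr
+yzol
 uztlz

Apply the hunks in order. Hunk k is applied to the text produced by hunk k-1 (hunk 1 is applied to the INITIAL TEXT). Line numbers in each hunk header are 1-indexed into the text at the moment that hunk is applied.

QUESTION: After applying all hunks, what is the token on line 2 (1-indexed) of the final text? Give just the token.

Hunk 1: at line 6 remove [dljii] add [rtwzn,pgxw] -> 9 lines: dulu wzbbc gbt xql cwimu yjany rtwzn pgxw uztlz
Hunk 2: at line 4 remove [yjany,rtwzn] add [qsr] -> 8 lines: dulu wzbbc gbt xql cwimu qsr pgxw uztlz
Hunk 3: at line 3 remove [cwimu,qsr] add [byauk] -> 7 lines: dulu wzbbc gbt xql byauk pgxw uztlz
Hunk 4: at line 2 remove [gbt,xql,byauk] add [srrav,jfowb,ngk] -> 7 lines: dulu wzbbc srrav jfowb ngk pgxw uztlz
Hunk 5: at line 3 remove [ngk] add [omnl] -> 7 lines: dulu wzbbc srrav jfowb omnl pgxw uztlz
Hunk 6: at line 1 remove [srrav,jfowb,omnl] add [bngo] -> 5 lines: dulu wzbbc bngo pgxw uztlz
Hunk 7: at line 3 remove [pgxw] add [dxn,vssr,yzol] -> 7 lines: dulu wzbbc bngo dxn vssr yzol uztlz
Final line 2: wzbbc

Answer: wzbbc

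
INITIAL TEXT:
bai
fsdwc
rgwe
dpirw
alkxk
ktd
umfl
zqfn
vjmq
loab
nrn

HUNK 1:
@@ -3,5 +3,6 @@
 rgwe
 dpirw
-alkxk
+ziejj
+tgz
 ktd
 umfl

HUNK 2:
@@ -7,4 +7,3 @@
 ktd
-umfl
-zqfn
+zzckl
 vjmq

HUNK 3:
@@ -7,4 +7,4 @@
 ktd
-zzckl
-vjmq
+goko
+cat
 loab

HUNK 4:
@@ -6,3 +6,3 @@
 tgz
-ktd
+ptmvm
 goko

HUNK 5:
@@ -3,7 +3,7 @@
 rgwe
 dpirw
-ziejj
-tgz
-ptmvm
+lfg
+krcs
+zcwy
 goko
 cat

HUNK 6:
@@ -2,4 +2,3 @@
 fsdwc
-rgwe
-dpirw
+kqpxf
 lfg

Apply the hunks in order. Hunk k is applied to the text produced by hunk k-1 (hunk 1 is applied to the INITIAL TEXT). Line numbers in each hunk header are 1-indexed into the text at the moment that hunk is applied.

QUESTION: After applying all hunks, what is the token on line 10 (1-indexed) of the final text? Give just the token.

Hunk 1: at line 3 remove [alkxk] add [ziejj,tgz] -> 12 lines: bai fsdwc rgwe dpirw ziejj tgz ktd umfl zqfn vjmq loab nrn
Hunk 2: at line 7 remove [umfl,zqfn] add [zzckl] -> 11 lines: bai fsdwc rgwe dpirw ziejj tgz ktd zzckl vjmq loab nrn
Hunk 3: at line 7 remove [zzckl,vjmq] add [goko,cat] -> 11 lines: bai fsdwc rgwe dpirw ziejj tgz ktd goko cat loab nrn
Hunk 4: at line 6 remove [ktd] add [ptmvm] -> 11 lines: bai fsdwc rgwe dpirw ziejj tgz ptmvm goko cat loab nrn
Hunk 5: at line 3 remove [ziejj,tgz,ptmvm] add [lfg,krcs,zcwy] -> 11 lines: bai fsdwc rgwe dpirw lfg krcs zcwy goko cat loab nrn
Hunk 6: at line 2 remove [rgwe,dpirw] add [kqpxf] -> 10 lines: bai fsdwc kqpxf lfg krcs zcwy goko cat loab nrn
Final line 10: nrn

Answer: nrn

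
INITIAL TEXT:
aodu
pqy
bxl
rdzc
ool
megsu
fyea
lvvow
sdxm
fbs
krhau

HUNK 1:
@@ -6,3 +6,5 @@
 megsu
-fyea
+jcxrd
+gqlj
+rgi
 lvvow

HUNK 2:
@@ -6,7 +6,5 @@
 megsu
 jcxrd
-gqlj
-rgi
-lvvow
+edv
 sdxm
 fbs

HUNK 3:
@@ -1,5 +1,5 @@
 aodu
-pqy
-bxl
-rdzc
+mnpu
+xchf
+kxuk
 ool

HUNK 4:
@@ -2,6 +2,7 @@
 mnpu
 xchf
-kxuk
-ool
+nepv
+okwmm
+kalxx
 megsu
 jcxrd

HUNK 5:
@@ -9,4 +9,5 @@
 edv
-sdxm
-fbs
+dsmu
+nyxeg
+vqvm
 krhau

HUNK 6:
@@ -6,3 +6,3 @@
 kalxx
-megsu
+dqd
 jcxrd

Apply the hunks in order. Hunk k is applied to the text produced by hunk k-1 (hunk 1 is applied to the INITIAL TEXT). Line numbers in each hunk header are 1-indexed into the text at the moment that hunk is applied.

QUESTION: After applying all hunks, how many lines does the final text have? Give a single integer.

Answer: 13

Derivation:
Hunk 1: at line 6 remove [fyea] add [jcxrd,gqlj,rgi] -> 13 lines: aodu pqy bxl rdzc ool megsu jcxrd gqlj rgi lvvow sdxm fbs krhau
Hunk 2: at line 6 remove [gqlj,rgi,lvvow] add [edv] -> 11 lines: aodu pqy bxl rdzc ool megsu jcxrd edv sdxm fbs krhau
Hunk 3: at line 1 remove [pqy,bxl,rdzc] add [mnpu,xchf,kxuk] -> 11 lines: aodu mnpu xchf kxuk ool megsu jcxrd edv sdxm fbs krhau
Hunk 4: at line 2 remove [kxuk,ool] add [nepv,okwmm,kalxx] -> 12 lines: aodu mnpu xchf nepv okwmm kalxx megsu jcxrd edv sdxm fbs krhau
Hunk 5: at line 9 remove [sdxm,fbs] add [dsmu,nyxeg,vqvm] -> 13 lines: aodu mnpu xchf nepv okwmm kalxx megsu jcxrd edv dsmu nyxeg vqvm krhau
Hunk 6: at line 6 remove [megsu] add [dqd] -> 13 lines: aodu mnpu xchf nepv okwmm kalxx dqd jcxrd edv dsmu nyxeg vqvm krhau
Final line count: 13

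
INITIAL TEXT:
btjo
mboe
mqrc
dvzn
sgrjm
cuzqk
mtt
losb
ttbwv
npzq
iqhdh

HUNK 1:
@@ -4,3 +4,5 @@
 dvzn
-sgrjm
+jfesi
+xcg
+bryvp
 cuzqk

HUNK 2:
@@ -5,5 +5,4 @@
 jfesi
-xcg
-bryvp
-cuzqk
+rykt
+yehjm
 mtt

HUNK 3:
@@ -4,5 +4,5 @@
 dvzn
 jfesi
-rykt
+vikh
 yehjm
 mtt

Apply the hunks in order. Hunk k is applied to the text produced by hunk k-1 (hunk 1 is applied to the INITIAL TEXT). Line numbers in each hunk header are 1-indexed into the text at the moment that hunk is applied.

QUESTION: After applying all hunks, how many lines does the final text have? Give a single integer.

Answer: 12

Derivation:
Hunk 1: at line 4 remove [sgrjm] add [jfesi,xcg,bryvp] -> 13 lines: btjo mboe mqrc dvzn jfesi xcg bryvp cuzqk mtt losb ttbwv npzq iqhdh
Hunk 2: at line 5 remove [xcg,bryvp,cuzqk] add [rykt,yehjm] -> 12 lines: btjo mboe mqrc dvzn jfesi rykt yehjm mtt losb ttbwv npzq iqhdh
Hunk 3: at line 4 remove [rykt] add [vikh] -> 12 lines: btjo mboe mqrc dvzn jfesi vikh yehjm mtt losb ttbwv npzq iqhdh
Final line count: 12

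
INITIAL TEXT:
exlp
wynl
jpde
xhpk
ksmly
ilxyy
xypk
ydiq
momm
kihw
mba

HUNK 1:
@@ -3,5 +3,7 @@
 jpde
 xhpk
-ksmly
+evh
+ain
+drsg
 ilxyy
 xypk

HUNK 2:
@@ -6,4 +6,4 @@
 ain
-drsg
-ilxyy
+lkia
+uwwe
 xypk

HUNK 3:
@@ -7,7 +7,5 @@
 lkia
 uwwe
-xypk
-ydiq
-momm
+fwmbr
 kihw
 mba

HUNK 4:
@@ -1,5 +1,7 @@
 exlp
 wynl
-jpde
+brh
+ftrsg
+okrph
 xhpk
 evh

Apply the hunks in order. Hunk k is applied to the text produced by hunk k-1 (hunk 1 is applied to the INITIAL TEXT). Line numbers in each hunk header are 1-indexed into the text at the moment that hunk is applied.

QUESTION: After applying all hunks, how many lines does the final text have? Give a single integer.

Hunk 1: at line 3 remove [ksmly] add [evh,ain,drsg] -> 13 lines: exlp wynl jpde xhpk evh ain drsg ilxyy xypk ydiq momm kihw mba
Hunk 2: at line 6 remove [drsg,ilxyy] add [lkia,uwwe] -> 13 lines: exlp wynl jpde xhpk evh ain lkia uwwe xypk ydiq momm kihw mba
Hunk 3: at line 7 remove [xypk,ydiq,momm] add [fwmbr] -> 11 lines: exlp wynl jpde xhpk evh ain lkia uwwe fwmbr kihw mba
Hunk 4: at line 1 remove [jpde] add [brh,ftrsg,okrph] -> 13 lines: exlp wynl brh ftrsg okrph xhpk evh ain lkia uwwe fwmbr kihw mba
Final line count: 13

Answer: 13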